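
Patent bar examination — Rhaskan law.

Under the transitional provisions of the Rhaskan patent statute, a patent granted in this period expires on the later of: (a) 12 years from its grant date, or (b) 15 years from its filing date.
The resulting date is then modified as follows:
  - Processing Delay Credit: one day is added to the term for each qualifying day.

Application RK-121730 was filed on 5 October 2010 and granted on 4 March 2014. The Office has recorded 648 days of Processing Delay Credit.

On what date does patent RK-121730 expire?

(a) grant + 12 years → 4 March 2026.
(b) filing + 15 years → 5 October 2025.
Later of the two: 4 March 2026.
Processing Delay Credit: +648 days → 12 December 2027.

December 12, 2027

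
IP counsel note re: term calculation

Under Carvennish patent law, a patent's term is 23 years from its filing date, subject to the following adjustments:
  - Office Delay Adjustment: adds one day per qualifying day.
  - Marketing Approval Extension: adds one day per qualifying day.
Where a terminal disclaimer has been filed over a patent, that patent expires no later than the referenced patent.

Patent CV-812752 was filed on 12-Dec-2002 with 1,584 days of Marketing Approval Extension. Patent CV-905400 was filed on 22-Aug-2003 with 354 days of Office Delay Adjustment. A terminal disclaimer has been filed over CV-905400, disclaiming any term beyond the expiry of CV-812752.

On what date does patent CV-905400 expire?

August 11, 2027

Natural term of CV-905400:
  Base: filing + 23 years → 22 August 2026.
  Office Delay Adjustment: +354 days → 11 August 2027.
Expiry of referenced patent CV-812752:
  Base: filing + 23 years → 12 December 2025.
  Marketing Approval Extension: +1584 days → 14 April 2030.
Terminal disclaimer: CV-905400 expires on the earlier of 11 August 2027 and 14 April 2030.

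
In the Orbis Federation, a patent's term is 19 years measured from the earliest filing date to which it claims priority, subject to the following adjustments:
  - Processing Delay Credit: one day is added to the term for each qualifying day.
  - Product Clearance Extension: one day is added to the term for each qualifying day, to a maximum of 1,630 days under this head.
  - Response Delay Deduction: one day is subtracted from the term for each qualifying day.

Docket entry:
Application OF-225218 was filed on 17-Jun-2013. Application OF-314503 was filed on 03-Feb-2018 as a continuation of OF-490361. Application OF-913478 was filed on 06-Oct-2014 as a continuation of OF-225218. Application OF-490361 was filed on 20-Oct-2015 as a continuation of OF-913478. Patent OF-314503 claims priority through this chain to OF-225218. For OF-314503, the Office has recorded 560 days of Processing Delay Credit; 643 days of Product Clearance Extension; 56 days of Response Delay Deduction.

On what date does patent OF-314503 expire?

Earliest priority filing: 17 June 2013.
Base term: 17 June 2013 + 19 years → 17 June 2032.
Processing Delay Credit: +560 days → 29 December 2033.
Product Clearance Extension: 643 days (within the 1630-day cap) → +643 days → 3 October 2035.
Response Delay Deduction: −56 days → 8 August 2035.

2035-08-08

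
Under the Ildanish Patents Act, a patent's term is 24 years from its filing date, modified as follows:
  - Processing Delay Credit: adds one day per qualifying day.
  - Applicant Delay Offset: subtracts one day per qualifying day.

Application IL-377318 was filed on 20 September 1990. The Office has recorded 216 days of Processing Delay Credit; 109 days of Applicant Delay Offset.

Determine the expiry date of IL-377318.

Base term: filing date + 24 years → 20 September 2014.
Processing Delay Credit: +216 days → 24 April 2015.
Applicant Delay Offset: −109 days → 5 January 2015.

January 5, 2015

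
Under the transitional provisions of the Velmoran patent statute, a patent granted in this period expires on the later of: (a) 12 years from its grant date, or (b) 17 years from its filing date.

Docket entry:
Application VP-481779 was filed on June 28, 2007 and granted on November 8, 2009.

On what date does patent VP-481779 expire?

2024-06-28

(a) grant + 12 years → 8 November 2021.
(b) filing + 17 years → 28 June 2024.
Later of the two: 28 June 2024.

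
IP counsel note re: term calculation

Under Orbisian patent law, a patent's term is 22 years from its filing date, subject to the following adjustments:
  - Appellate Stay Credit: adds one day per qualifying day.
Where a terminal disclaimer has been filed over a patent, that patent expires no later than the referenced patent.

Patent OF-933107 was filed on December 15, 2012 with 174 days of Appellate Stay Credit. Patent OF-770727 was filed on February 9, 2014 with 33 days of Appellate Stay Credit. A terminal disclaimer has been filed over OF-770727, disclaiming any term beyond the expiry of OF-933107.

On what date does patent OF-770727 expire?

2035-06-07

Natural term of OF-770727:
  Base: filing + 22 years → 9 February 2036.
  Appellate Stay Credit: +33 days → 13 March 2036.
Expiry of referenced patent OF-933107:
  Base: filing + 22 years → 15 December 2034.
  Appellate Stay Credit: +174 days → 7 June 2035.
Terminal disclaimer: OF-770727 expires on the earlier of 13 March 2036 and 7 June 2035.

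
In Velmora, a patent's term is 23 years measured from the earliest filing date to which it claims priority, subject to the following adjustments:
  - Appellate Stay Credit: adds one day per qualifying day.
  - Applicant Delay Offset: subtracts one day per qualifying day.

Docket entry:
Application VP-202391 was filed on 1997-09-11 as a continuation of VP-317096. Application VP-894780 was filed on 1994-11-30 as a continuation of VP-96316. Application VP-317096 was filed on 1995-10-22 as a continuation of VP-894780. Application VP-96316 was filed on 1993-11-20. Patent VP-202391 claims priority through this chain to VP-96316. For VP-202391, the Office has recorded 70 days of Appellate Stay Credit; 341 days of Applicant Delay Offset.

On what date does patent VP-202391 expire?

2016-02-23

Earliest priority filing: 20 November 1993.
Base term: 20 November 1993 + 23 years → 20 November 2016.
Appellate Stay Credit: +70 days → 29 January 2017.
Applicant Delay Offset: −341 days → 23 February 2016.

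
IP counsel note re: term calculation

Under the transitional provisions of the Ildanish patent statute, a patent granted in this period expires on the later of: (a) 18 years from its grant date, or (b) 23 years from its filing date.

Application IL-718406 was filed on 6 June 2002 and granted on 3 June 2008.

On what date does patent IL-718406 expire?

2026-06-03

(a) grant + 18 years → 3 June 2026.
(b) filing + 23 years → 6 June 2025.
Later of the two: 3 June 2026.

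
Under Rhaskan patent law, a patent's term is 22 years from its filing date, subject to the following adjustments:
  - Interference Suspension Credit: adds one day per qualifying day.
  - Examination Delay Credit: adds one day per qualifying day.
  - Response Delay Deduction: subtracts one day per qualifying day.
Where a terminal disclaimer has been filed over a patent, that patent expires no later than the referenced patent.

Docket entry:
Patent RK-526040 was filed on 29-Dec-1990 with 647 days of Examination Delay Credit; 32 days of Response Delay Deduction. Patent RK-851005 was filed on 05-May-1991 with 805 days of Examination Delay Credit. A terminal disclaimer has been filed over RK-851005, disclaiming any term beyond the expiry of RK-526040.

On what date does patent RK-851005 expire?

2014-09-05

Natural term of RK-851005:
  Base: filing + 22 years → 5 May 2013.
  Examination Delay Credit: +805 days → 19 July 2015.
Expiry of referenced patent RK-526040:
  Base: filing + 22 years → 29 December 2012.
  Examination Delay Credit: +647 days → 7 October 2014.
  Response Delay Deduction: −32 days → 5 September 2014.
Terminal disclaimer: RK-851005 expires on the earlier of 19 July 2015 and 5 September 2014.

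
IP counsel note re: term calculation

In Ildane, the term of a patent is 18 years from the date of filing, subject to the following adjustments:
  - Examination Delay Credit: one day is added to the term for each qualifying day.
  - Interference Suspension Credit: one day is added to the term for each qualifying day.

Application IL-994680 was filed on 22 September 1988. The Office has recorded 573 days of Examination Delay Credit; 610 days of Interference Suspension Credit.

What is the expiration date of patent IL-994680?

2009-12-18

Base term: filing date + 18 years → 22 September 2006.
Examination Delay Credit: +573 days → 17 April 2008.
Interference Suspension Credit: +610 days → 18 December 2009.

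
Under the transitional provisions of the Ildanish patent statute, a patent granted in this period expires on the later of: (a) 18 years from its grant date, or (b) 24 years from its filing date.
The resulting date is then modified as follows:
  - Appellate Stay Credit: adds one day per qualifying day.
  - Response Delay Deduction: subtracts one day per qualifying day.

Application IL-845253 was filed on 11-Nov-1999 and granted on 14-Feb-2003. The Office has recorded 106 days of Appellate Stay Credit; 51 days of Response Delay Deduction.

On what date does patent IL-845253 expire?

(a) grant + 18 years → 14 February 2021.
(b) filing + 24 years → 11 November 2023.
Later of the two: 11 November 2023.
Appellate Stay Credit: +106 days → 25 February 2024.
Response Delay Deduction: −51 days → 5 January 2024.

2024-01-05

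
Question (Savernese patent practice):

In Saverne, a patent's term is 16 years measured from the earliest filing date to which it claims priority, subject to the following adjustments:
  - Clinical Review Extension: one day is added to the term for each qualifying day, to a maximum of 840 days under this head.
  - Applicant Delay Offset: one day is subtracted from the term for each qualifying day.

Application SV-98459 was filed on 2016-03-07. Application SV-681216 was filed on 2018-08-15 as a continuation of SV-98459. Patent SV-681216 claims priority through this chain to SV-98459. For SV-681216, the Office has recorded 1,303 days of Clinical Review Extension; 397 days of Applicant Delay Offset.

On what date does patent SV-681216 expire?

2033-05-24

Earliest priority filing: 7 March 2016.
Base term: 7 March 2016 + 16 years → 7 March 2032.
Clinical Review Extension: 1303 days claimed exceeds the 840-day cap, so +840 days → 25 June 2034.
Applicant Delay Offset: −397 days → 24 May 2033.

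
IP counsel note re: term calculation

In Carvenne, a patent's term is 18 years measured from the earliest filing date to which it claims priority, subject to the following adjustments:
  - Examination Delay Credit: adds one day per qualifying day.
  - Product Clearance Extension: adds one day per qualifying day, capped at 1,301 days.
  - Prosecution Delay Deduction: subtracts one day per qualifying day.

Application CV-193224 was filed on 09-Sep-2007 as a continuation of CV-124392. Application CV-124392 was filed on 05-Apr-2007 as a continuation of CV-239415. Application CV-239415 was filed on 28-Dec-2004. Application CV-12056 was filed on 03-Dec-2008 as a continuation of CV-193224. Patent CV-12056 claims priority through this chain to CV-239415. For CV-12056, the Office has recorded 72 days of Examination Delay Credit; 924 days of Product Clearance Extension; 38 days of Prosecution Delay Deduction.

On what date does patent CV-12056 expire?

2025-08-12

Earliest priority filing: 28 December 2004.
Base term: 28 December 2004 + 18 years → 28 December 2022.
Examination Delay Credit: +72 days → 10 March 2023.
Product Clearance Extension: 924 days (within the 1301-day cap) → +924 days → 19 September 2025.
Prosecution Delay Deduction: −38 days → 12 August 2025.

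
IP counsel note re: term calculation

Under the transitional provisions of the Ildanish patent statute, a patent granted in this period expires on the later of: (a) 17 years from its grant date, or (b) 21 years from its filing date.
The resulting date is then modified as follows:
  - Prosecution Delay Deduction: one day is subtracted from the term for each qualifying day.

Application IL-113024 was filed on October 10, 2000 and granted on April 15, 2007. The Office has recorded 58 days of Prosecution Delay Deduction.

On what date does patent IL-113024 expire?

(a) grant + 17 years → 15 April 2024.
(b) filing + 21 years → 10 October 2021.
Later of the two: 15 April 2024.
Prosecution Delay Deduction: −58 days → 17 February 2024.

February 17, 2024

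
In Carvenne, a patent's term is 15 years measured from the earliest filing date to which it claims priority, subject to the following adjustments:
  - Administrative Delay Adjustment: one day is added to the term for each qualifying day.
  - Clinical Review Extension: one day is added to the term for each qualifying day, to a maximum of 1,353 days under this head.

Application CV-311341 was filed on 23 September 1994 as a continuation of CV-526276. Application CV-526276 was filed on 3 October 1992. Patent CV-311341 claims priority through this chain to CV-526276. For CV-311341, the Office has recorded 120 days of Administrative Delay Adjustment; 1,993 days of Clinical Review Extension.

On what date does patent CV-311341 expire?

October 15, 2011

Earliest priority filing: 3 October 1992.
Base term: 3 October 1992 + 15 years → 3 October 2007.
Administrative Delay Adjustment: +120 days → 31 January 2008.
Clinical Review Extension: 1993 days claimed exceeds the 1353-day cap, so +1353 days → 15 October 2011.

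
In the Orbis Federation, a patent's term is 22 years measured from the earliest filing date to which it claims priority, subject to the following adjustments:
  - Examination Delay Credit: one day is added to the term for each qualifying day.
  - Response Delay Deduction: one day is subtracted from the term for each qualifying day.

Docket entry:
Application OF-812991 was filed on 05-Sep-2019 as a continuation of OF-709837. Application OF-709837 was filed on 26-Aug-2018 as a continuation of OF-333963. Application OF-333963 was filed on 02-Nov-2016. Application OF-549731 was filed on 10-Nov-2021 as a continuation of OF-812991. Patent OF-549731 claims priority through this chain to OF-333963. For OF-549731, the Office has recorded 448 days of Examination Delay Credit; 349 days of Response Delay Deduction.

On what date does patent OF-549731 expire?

Earliest priority filing: 2 November 2016.
Base term: 2 November 2016 + 22 years → 2 November 2038.
Examination Delay Credit: +448 days → 24 January 2040.
Response Delay Deduction: −349 days → 9 February 2039.

2039-02-09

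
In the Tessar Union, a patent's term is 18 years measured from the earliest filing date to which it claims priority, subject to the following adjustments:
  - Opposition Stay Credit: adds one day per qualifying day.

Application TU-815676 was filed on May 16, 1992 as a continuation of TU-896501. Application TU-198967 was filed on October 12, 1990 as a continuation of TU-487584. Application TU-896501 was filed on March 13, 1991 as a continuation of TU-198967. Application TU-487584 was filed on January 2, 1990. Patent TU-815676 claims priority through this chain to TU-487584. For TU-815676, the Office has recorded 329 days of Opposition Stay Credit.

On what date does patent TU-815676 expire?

Earliest priority filing: 2 January 1990.
Base term: 2 January 1990 + 18 years → 2 January 2008.
Opposition Stay Credit: +329 days → 26 November 2008.

November 26, 2008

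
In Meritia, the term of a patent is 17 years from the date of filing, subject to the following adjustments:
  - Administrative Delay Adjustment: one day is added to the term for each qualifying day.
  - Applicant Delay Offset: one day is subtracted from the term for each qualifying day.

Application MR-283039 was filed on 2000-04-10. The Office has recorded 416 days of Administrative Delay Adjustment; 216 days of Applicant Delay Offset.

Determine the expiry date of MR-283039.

Base term: filing date + 17 years → 10 April 2017.
Administrative Delay Adjustment: +416 days → 31 May 2018.
Applicant Delay Offset: −216 days → 27 October 2017.

October 27, 2017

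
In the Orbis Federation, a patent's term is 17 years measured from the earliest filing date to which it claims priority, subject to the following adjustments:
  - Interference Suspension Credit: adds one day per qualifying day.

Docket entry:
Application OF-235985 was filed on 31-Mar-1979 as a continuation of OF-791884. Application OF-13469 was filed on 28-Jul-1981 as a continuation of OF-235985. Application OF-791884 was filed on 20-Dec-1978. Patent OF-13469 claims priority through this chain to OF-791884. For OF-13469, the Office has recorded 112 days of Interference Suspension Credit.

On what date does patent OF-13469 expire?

1996-04-10

Earliest priority filing: 20 December 1978.
Base term: 20 December 1978 + 17 years → 20 December 1995.
Interference Suspension Credit: +112 days → 10 April 1996.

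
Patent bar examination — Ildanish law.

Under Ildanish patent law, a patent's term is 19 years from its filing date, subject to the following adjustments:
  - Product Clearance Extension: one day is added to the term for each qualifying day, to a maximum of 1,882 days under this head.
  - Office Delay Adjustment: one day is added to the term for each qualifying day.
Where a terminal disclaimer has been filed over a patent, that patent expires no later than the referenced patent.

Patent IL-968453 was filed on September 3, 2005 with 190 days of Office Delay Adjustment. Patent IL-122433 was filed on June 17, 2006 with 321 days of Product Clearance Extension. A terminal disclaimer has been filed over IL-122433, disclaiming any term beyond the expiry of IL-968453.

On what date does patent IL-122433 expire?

2025-03-12

Natural term of IL-122433:
  Base: filing + 19 years → 17 June 2025.
  Product Clearance Extension: 321 days (within the 1882-day cap) → +321 days → 4 May 2026.
Expiry of referenced patent IL-968453:
  Base: filing + 19 years → 3 September 2024.
  Office Delay Adjustment: +190 days → 12 March 2025.
Terminal disclaimer: IL-122433 expires on the earlier of 4 May 2026 and 12 March 2025.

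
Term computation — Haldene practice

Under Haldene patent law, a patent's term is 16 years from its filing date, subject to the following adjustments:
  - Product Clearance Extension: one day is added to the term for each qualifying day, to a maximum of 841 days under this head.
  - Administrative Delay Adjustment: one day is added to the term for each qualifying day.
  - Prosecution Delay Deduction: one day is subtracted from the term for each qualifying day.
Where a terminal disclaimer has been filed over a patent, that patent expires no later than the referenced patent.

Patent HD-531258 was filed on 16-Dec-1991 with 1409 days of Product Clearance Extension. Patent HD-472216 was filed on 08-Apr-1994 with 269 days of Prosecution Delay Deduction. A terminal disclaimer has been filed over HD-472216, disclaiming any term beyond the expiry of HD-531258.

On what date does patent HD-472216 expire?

2009-07-13

Natural term of HD-472216:
  Base: filing + 16 years → 8 April 2010.
  Prosecution Delay Deduction: −269 days → 13 July 2009.
Expiry of referenced patent HD-531258:
  Base: filing + 16 years → 16 December 2007.
  Product Clearance Extension: 1409 days claimed exceeds the 841-day cap, so +841 days → 5 April 2010.
Terminal disclaimer: HD-472216 expires on the earlier of 13 July 2009 and 5 April 2010.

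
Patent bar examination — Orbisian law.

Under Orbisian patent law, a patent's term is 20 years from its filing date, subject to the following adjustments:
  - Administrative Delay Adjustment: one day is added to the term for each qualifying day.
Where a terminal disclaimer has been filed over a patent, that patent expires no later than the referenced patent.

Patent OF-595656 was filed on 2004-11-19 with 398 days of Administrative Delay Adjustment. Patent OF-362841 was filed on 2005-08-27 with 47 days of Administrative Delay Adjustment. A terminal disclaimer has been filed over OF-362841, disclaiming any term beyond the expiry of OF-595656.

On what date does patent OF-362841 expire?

October 13, 2025

Natural term of OF-362841:
  Base: filing + 20 years → 27 August 2025.
  Administrative Delay Adjustment: +47 days → 13 October 2025.
Expiry of referenced patent OF-595656:
  Base: filing + 20 years → 19 November 2024.
  Administrative Delay Adjustment: +398 days → 22 December 2025.
Terminal disclaimer: OF-362841 expires on the earlier of 13 October 2025 and 22 December 2025.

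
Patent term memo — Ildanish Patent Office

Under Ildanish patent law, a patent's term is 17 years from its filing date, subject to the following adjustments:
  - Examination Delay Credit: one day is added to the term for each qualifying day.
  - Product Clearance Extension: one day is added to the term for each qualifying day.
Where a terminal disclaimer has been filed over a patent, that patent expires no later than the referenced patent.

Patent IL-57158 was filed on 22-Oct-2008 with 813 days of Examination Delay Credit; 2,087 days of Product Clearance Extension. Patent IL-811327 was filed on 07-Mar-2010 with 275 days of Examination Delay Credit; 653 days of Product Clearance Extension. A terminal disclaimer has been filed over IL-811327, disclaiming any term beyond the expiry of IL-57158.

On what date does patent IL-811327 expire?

September 20, 2029

Natural term of IL-811327:
  Base: filing + 17 years → 7 March 2027.
  Examination Delay Credit: +275 days → 7 December 2027.
  Product Clearance Extension: +653 days → 20 September 2029.
Expiry of referenced patent IL-57158:
  Base: filing + 17 years → 22 October 2025.
  Examination Delay Credit: +813 days → 13 January 2028.
  Product Clearance Extension: +2087 days → 30 September 2033.
Terminal disclaimer: IL-811327 expires on the earlier of 20 September 2029 and 30 September 2033.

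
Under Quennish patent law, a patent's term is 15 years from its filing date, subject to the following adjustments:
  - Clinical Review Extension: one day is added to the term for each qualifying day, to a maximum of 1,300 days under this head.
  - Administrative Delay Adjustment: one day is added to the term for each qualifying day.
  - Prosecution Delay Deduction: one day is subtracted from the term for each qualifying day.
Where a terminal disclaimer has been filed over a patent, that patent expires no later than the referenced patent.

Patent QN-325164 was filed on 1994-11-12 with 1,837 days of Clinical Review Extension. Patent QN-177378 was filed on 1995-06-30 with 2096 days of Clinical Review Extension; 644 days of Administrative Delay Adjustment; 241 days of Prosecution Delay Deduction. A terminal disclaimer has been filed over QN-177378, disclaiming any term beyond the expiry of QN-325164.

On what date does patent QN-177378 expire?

Natural term of QN-177378:
  Base: filing + 15 years → 30 June 2010.
  Clinical Review Extension: 2096 days claimed exceeds the 1300-day cap, so +1300 days → 20 January 2014.
  Administrative Delay Adjustment: +644 days → 26 October 2015.
  Prosecution Delay Deduction: −241 days → 27 February 2015.
Expiry of referenced patent QN-325164:
  Base: filing + 15 years → 12 November 2009.
  Clinical Review Extension: 1837 days claimed exceeds the 1300-day cap, so +1300 days → 4 June 2013.
Terminal disclaimer: QN-177378 expires on the earlier of 27 February 2015 and 4 June 2013.

2013-06-04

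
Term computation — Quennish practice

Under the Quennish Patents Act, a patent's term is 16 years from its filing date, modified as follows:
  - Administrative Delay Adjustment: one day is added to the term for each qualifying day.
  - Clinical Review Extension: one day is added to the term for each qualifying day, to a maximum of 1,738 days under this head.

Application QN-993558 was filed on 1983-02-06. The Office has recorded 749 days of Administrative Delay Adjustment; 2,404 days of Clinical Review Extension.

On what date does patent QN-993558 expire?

November 28, 2005

Base term: filing date + 16 years → 6 February 1999.
Administrative Delay Adjustment: +749 days → 24 February 2001.
Clinical Review Extension: 2404 days claimed exceeds the 1738-day cap, so +1738 days → 28 November 2005.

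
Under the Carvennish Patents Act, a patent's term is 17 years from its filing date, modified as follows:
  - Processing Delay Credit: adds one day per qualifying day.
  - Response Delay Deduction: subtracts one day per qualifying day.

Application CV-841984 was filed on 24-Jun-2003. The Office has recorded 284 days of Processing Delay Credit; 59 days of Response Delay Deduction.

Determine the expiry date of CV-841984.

2021-02-04

Base term: filing date + 17 years → 24 June 2020.
Processing Delay Credit: +284 days → 4 April 2021.
Response Delay Deduction: −59 days → 4 February 2021.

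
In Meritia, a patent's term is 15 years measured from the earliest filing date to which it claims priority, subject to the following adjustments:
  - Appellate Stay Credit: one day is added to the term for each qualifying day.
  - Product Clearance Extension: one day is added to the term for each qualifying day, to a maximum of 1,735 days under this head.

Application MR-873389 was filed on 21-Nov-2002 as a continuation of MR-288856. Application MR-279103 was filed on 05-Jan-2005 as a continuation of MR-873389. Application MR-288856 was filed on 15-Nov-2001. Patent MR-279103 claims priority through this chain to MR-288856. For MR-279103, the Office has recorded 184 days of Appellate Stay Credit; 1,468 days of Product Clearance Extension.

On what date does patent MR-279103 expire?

Earliest priority filing: 15 November 2001.
Base term: 15 November 2001 + 15 years → 15 November 2016.
Appellate Stay Credit: +184 days → 18 May 2017.
Product Clearance Extension: 1468 days (within the 1735-day cap) → +1468 days → 25 May 2021.

2021-05-25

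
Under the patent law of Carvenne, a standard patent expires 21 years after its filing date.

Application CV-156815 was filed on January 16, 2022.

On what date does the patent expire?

Filing date + 21 years → 16 January 2043.

January 16, 2043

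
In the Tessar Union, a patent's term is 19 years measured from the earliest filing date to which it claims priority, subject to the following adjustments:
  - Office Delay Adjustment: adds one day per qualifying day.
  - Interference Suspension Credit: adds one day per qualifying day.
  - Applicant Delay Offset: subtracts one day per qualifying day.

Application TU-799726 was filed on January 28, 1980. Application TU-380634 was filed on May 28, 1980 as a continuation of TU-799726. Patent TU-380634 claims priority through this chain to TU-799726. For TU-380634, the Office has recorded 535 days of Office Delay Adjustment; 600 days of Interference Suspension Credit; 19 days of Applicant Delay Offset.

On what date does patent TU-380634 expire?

Earliest priority filing: 28 January 1980.
Base term: 28 January 1980 + 19 years → 28 January 1999.
Office Delay Adjustment: +535 days → 16 July 2000.
Interference Suspension Credit: +600 days → 8 March 2002.
Applicant Delay Offset: −19 days → 17 February 2002.

February 17, 2002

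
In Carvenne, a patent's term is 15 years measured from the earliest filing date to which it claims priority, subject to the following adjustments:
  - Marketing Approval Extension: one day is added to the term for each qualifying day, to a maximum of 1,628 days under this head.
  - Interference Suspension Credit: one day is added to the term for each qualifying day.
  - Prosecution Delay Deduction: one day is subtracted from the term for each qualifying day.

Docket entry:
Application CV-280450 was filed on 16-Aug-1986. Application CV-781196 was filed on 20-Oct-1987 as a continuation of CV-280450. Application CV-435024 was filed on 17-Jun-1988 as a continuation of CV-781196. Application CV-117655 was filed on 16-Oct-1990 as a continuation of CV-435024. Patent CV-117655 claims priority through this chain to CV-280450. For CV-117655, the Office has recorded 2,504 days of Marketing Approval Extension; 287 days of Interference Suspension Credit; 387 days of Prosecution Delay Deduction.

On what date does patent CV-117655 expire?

Earliest priority filing: 16 August 1986.
Base term: 16 August 1986 + 15 years → 16 August 2001.
Marketing Approval Extension: 2504 days claimed exceeds the 1628-day cap, so +1628 days → 30 January 2006.
Interference Suspension Credit: +287 days → 13 November 2006.
Prosecution Delay Deduction: −387 days → 22 October 2005.

2005-10-22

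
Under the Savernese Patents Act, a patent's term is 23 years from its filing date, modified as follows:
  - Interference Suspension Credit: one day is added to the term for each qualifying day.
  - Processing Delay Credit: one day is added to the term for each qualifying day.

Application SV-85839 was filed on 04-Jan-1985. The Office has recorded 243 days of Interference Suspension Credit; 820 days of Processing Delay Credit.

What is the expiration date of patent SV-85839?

Base term: filing date + 23 years → 4 January 2008.
Interference Suspension Credit: +243 days → 3 September 2008.
Processing Delay Credit: +820 days → 2 December 2010.

December 2, 2010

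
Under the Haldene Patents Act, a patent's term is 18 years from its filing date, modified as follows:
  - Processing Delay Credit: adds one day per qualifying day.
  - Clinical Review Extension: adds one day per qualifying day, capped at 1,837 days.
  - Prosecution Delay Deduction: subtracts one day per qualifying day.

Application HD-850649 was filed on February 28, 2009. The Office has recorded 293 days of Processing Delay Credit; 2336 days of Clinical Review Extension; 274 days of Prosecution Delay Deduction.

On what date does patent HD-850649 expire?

Base term: filing date + 18 years → 28 February 2027.
Processing Delay Credit: +293 days → 18 December 2027.
Clinical Review Extension: 2336 days claimed exceeds the 1837-day cap, so +1837 days → 28 December 2032.
Prosecution Delay Deduction: −274 days → 29 March 2032.

March 29, 2032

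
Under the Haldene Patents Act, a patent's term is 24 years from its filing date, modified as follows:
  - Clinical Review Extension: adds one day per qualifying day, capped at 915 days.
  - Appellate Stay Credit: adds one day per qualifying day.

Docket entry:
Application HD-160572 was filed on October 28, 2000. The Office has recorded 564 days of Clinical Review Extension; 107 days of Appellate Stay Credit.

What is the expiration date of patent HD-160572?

August 30, 2026

Base term: filing date + 24 years → 28 October 2024.
Clinical Review Extension: 564 days (within the 915-day cap) → +564 days → 15 May 2026.
Appellate Stay Credit: +107 days → 30 August 2026.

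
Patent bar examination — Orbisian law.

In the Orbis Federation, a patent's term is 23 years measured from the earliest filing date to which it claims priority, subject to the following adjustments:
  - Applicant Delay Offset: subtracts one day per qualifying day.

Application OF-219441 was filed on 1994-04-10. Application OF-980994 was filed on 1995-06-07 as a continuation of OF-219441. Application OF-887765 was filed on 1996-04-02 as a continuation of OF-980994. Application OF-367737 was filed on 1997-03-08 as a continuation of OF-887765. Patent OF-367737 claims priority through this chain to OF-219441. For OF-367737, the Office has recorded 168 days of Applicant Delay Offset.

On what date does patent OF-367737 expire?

Earliest priority filing: 10 April 1994.
Base term: 10 April 1994 + 23 years → 10 April 2017.
Applicant Delay Offset: −168 days → 24 October 2016.

2016-10-24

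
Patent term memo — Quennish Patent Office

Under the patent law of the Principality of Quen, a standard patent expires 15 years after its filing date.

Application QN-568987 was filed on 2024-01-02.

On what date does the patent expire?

Filing date + 15 years → 2 January 2039.

January 2, 2039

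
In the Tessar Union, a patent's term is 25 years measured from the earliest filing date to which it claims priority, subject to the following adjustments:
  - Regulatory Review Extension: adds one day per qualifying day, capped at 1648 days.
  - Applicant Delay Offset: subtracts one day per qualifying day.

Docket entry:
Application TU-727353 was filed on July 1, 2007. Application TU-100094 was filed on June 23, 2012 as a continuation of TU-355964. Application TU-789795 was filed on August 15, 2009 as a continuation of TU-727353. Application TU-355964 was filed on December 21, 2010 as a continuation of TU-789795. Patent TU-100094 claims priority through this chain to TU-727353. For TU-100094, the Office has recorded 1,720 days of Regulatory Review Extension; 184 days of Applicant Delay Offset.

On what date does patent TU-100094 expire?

July 4, 2036

Earliest priority filing: 1 July 2007.
Base term: 1 July 2007 + 25 years → 1 July 2032.
Regulatory Review Extension: 1720 days claimed exceeds the 1648-day cap, so +1648 days → 4 January 2037.
Applicant Delay Offset: −184 days → 4 July 2036.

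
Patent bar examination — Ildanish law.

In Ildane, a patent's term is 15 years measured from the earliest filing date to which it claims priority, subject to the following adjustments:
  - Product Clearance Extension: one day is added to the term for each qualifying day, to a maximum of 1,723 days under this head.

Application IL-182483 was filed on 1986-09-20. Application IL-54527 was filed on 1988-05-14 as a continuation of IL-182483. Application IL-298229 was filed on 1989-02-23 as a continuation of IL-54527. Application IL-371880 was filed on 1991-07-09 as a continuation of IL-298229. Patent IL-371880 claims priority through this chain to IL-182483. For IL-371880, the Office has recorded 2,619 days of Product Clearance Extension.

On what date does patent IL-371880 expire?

2006-06-09

Earliest priority filing: 20 September 1986.
Base term: 20 September 1986 + 15 years → 20 September 2001.
Product Clearance Extension: 2619 days claimed exceeds the 1723-day cap, so +1723 days → 9 June 2006.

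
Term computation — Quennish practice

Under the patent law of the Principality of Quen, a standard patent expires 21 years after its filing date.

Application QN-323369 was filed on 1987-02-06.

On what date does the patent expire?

Filing date + 21 years → 6 February 2008.

February 6, 2008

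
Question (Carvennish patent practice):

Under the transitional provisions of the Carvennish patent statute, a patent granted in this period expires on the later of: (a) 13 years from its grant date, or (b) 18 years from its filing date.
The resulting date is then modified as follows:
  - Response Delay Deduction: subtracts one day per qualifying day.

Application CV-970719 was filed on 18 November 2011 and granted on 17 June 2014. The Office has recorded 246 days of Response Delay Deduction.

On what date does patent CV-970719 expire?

2029-03-17

(a) grant + 13 years → 17 June 2027.
(b) filing + 18 years → 18 November 2029.
Later of the two: 18 November 2029.
Response Delay Deduction: −246 days → 17 March 2029.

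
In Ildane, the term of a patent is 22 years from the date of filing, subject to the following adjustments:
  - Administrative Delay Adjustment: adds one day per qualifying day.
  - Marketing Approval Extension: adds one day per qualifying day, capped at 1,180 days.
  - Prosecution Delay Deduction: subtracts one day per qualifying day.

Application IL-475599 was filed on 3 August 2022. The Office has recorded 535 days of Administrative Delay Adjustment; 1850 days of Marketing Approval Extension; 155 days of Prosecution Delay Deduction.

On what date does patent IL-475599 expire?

November 10, 2048

Base term: filing date + 22 years → 3 August 2044.
Administrative Delay Adjustment: +535 days → 20 January 2046.
Marketing Approval Extension: 1850 days claimed exceeds the 1180-day cap, so +1180 days → 14 April 2049.
Prosecution Delay Deduction: −155 days → 10 November 2048.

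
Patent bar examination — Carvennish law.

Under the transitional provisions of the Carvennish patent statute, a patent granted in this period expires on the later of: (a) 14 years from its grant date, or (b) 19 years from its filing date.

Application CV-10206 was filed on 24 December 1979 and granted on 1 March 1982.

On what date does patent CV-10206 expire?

(a) grant + 14 years → 1 March 1996.
(b) filing + 19 years → 24 December 1998.
Later of the two: 24 December 1998.

1998-12-24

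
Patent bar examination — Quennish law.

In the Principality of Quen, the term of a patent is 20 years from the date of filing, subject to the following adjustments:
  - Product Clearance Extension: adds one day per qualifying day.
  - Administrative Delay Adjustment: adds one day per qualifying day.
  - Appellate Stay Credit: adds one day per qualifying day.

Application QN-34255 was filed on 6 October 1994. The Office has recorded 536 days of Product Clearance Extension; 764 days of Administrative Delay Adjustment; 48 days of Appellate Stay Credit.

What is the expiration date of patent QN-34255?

Base term: filing date + 20 years → 6 October 2014.
Product Clearance Extension: +536 days → 25 March 2016.
Administrative Delay Adjustment: +764 days → 28 April 2018.
Appellate Stay Credit: +48 days → 15 June 2018.

June 15, 2018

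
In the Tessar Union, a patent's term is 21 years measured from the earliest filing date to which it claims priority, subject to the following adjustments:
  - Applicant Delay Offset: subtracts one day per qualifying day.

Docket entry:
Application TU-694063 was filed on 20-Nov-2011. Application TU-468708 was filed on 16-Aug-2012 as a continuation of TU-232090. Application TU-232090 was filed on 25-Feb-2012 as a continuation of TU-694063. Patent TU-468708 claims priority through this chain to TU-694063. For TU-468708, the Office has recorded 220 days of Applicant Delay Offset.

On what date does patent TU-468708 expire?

Earliest priority filing: 20 November 2011.
Base term: 20 November 2011 + 21 years → 20 November 2032.
Applicant Delay Offset: −220 days → 14 April 2032.

April 14, 2032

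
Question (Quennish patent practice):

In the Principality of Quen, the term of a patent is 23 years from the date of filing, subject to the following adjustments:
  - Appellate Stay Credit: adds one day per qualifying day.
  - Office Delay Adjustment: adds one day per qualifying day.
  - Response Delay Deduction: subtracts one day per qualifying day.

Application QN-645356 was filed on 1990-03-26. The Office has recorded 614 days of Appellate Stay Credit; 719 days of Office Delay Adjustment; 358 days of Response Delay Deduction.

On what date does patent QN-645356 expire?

Base term: filing date + 23 years → 26 March 2013.
Appellate Stay Credit: +614 days → 30 November 2014.
Office Delay Adjustment: +719 days → 18 November 2016.
Response Delay Deduction: −358 days → 26 November 2015.

2015-11-26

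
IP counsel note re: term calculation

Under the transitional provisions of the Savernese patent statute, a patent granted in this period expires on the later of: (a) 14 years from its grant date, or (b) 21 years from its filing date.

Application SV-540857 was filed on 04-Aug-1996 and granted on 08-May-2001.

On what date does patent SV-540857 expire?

(a) grant + 14 years → 8 May 2015.
(b) filing + 21 years → 4 August 2017.
Later of the two: 4 August 2017.

August 4, 2017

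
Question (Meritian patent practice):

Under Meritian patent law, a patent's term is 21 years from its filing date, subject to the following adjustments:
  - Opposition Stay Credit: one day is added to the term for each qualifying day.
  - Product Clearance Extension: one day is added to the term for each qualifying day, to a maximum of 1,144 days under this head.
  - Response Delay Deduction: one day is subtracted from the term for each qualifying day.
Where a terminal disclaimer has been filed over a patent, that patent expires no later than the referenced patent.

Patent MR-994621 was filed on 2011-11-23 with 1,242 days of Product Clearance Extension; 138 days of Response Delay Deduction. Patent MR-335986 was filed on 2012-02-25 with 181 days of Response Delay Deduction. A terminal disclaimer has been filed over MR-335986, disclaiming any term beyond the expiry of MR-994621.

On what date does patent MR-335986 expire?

2032-08-28

Natural term of MR-335986:
  Base: filing + 21 years → 25 February 2033.
  Response Delay Deduction: −181 days → 28 August 2032.
Expiry of referenced patent MR-994621:
  Base: filing + 21 years → 23 November 2032.
  Product Clearance Extension: 1242 days claimed exceeds the 1144-day cap, so +1144 days → 11 January 2036.
  Response Delay Deduction: −138 days → 26 August 2035.
Terminal disclaimer: MR-335986 expires on the earlier of 28 August 2032 and 26 August 2035.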